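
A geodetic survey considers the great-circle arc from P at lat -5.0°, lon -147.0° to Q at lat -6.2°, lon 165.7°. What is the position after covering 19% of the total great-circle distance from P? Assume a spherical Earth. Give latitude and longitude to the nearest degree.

≈ lat -6°, lon -156°

Write both endpoints as unit vectors p₁, p₂ with components (cos φ cos λ, cos φ sin λ, sin φ).
The central angle between the endpoints is δ = arccos(p₁·p₂) ≈ 0.822 rad (47.1°).
Interpolate at f = 0.19 with slerp weights a = sin((1−f)δ)/sin δ ≈ 0.843, b = sin(fδ)/sin δ ≈ 0.212.
p = a·p₁ + b·p₂ ≈ (-0.909, -0.405, -0.096); φ = arcsin(p_z) ≈ -5.53°, λ = atan2(p_y, p_x) ≈ -155.97°.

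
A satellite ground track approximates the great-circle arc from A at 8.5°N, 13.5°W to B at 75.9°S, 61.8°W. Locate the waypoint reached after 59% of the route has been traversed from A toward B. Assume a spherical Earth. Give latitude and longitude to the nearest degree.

≈ 43°S, 25°W

Write both endpoints as unit vectors p₁, p₂ with components (cos φ cos λ, cos φ sin λ, sin φ).
The central angle between the endpoints is δ = arccos(p₁·p₂) ≈ 1.554 rad (89.0°).
Interpolate at f = 0.59 with slerp weights a = sin((1−f)δ)/sin δ ≈ 0.595, b = sin(fδ)/sin δ ≈ 0.794.
p = a·p₁ + b·p₂ ≈ (0.664, -0.308, -0.682); φ = arcsin(p_z) ≈ -42.99°, λ = atan2(p_y, p_x) ≈ -24.88°.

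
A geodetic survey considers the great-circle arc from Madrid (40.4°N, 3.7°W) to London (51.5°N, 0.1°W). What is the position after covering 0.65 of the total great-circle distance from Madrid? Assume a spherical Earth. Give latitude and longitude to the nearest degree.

≈ (48°N, 2°W)

Write both endpoints as unit vectors p₁, p₂ with components (cos φ cos λ, cos φ sin λ, sin φ).
The central angle between the endpoints is δ = arccos(p₁·p₂) ≈ 0.199 rad (11.4°).
Interpolate at f = 0.65 with slerp weights a = sin((1−f)δ)/sin δ ≈ 0.352, b = sin(fδ)/sin δ ≈ 0.652.
p = a·p₁ + b·p₂ ≈ (0.674, -0.018, 0.739); φ = arcsin(p_z) ≈ 47.63°, λ = atan2(p_y, p_x) ≈ -1.53°.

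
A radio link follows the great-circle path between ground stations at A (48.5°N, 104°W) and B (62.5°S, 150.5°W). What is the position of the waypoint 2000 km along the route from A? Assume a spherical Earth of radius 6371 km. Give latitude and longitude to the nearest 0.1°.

From cos δ = sin φ₁ sin φ₂ + cos φ₁ cos φ₂ cos Δλ, the central angle is δ ≈ 2.042 rad (117.0°). The total great-circle distance is δ·R ≈ 2.042 × 6371 ≈ 13008 km, so the target fraction is f = 2000/13008 ≈ 0.154.
Interpolate at f ≈ 0.154 with slerp weights a = sin((1−f)δ)/sin δ ≈ 1.108, b = sin(fδ)/sin δ ≈ 0.347.
p = a·p₁ + b·p₂ ≈ (-0.317, -0.791, 0.523); φ = arcsin(p_z) ≈ 31.52°, λ = atan2(p_y, p_x) ≈ -111.82°.

≈ (31.5°N, 111.8°W)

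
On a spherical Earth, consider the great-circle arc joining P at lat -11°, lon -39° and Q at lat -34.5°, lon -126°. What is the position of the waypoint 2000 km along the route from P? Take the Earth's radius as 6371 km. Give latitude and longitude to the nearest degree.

≈ lat -20°, lon -55°

Write both endpoints as unit vectors p₁, p₂ with components (cos φ cos λ, cos φ sin λ, sin φ).
The central angle between the endpoints is δ = arccos(p₁·p₂) ≈ 1.420 rad (81.3°). The total great-circle distance is δ·R ≈ 1.420 × 6371 ≈ 9046 km, so the target fraction is f = 2000/9046 ≈ 0.221.
Interpolate at f ≈ 0.221 with slerp weights a = sin((1−f)δ)/sin δ ≈ 0.904, b = sin(fδ)/sin δ ≈ 0.312.
p = a·p₁ + b·p₂ ≈ (0.538, -0.767, -0.349); φ = arcsin(p_z) ≈ -20.45°, λ = atan2(p_y, p_x) ≈ -54.92°.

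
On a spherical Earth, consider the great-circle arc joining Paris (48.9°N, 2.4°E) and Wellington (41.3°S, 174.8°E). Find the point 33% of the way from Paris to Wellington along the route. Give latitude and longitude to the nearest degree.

The haversine formula gives a central angle δ ≈ 2.979 rad (170.7°) between the endpoints.
Interpolate at f = 0.33 with slerp weights a = sin((1−f)δ)/sin δ ≈ 5.641, b = sin(fδ)/sin δ ≈ 5.154.
p = a·p₁ + b·p₂ ≈ (-0.151, 0.506, 0.849); φ = arcsin(p_z) ≈ 58.11°, λ = atan2(p_y, p_x) ≈ 106.64°.

≈ 58°N, 107°E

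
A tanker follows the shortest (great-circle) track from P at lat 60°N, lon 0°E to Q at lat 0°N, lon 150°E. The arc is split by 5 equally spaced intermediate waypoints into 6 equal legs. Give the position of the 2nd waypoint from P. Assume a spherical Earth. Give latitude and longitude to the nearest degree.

≈ lat 69°N, lon 100°E

Convert each endpoint to a unit vector on the sphere (x = cos φ cos λ, y = cos φ sin λ, z = sin φ).
The central angle between the endpoints is δ = arccos(p₁·p₂) ≈ 2.019 rad (115.7°).
Interpolate at f = 2/6 with slerp weights a = sin((1−f)δ)/sin δ ≈ 1.081, b = sin(fδ)/sin δ ≈ 0.691.
p = a·p₁ + b·p₂ ≈ (-0.058, 0.346, 0.937); φ = arcsin(p_z) ≈ 69.48°, λ = atan2(p_y, p_x) ≈ 99.54°.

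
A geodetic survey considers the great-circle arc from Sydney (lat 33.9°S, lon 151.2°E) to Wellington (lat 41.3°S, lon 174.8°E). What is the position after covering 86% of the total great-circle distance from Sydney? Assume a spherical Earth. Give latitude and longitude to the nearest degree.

≈ lat 41°S, lon 171°E

Write both endpoints as unit vectors p₁, p₂ with components (cos φ cos λ, cos φ sin λ, sin φ).
The central angle between the endpoints is δ = arccos(p₁·p₂) ≈ 0.350 rad (20.0°).
Interpolate at f = 0.86 with slerp weights a = sin((1−f)δ)/sin δ ≈ 0.143, b = sin(fδ)/sin δ ≈ 0.865.
p = a·p₁ + b·p₂ ≈ (-0.751, 0.116, -0.650); φ = arcsin(p_z) ≈ -40.56°, λ = atan2(p_y, p_x) ≈ 171.22°.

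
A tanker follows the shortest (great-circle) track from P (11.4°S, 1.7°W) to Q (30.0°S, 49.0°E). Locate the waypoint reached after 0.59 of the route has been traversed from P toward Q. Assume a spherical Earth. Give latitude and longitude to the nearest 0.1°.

The haversine formula gives a central angle δ ≈ 0.881 rad (50.5°) between the endpoints.
Interpolate at f = 0.59 with slerp weights a = sin((1−f)δ)/sin δ ≈ 0.458, b = sin(fδ)/sin δ ≈ 0.644.
p = a·p₁ + b·p₂ ≈ (0.815, 0.408, -0.412); φ = arcsin(p_z) ≈ -24.36°, λ = atan2(p_y, p_x) ≈ 26.57°.

≈ (24.4°S, 26.6°E)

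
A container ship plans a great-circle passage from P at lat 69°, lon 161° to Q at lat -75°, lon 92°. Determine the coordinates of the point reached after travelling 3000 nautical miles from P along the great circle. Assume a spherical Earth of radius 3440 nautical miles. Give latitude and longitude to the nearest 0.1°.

Write both endpoints as unit vectors p₁, p₂ with components (cos φ cos λ, cos φ sin λ, sin φ).
The central angle between the endpoints is δ = arccos(p₁·p₂) ≈ 2.623 rad (150.3°). The total great-circle distance is δ·R ≈ 2.623 × 3440 ≈ 9023 nmi, so the target fraction is f = 3000/9023 ≈ 0.332.
Interpolate at f ≈ 0.332 with slerp weights a = sin((1−f)δ)/sin δ ≈ 1.985, b = sin(fδ)/sin δ ≈ 1.545.
p = a·p₁ + b·p₂ ≈ (-0.687, 0.631, 0.361); φ = arcsin(p_z) ≈ 21.16°, λ = atan2(p_y, p_x) ≈ 137.41°.

≈ lat 21.2°, lon 137.4°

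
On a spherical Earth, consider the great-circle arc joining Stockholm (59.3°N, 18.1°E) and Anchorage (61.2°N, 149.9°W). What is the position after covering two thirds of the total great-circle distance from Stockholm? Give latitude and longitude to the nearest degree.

The haversine formula gives a central angle δ ≈ 1.032 rad (59.1°) between the endpoints.
Interpolate at f = 2/3 with slerp weights a = sin((1−f)δ)/sin δ ≈ 0.393, b = sin(fδ)/sin δ ≈ 0.740.
p = a·p₁ + b·p₂ ≈ (-0.118, -0.116, 0.986); φ = arcsin(p_z) ≈ 80.47°, λ = atan2(p_y, p_x) ≈ -135.30°.

≈ (80°N, 135°W)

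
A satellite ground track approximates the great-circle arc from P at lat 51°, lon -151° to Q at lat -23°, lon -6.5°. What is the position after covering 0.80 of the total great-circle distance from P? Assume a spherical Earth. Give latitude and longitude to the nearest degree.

The haversine formula gives a central angle δ ≈ 2.458 rad (140.8°) between the endpoints.
Interpolate at f = 0.80 with slerp weights a = sin((1−f)δ)/sin δ ≈ 0.747, b = sin(fδ)/sin δ ≈ 1.461.
p = a·p₁ + b·p₂ ≈ (0.925, -0.380, 0.010); φ = arcsin(p_z) ≈ 0.57°, λ = atan2(p_y, p_x) ≈ -22.35°.

≈ lat 1°, lon -22°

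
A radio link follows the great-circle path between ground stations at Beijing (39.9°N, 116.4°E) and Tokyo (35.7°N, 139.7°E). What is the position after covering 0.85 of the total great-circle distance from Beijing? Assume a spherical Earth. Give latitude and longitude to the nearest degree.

≈ 37°N, 136°E

The haversine formula gives a central angle δ ≈ 0.329 rad (18.8°) between the endpoints.
Interpolate at f = 0.85 with slerp weights a = sin((1−f)δ)/sin δ ≈ 0.153, b = sin(fδ)/sin δ ≈ 0.854.
p = a·p₁ + b·p₂ ≈ (-0.581, 0.554, 0.596); φ = arcsin(p_z) ≈ 36.62°, λ = atan2(p_y, p_x) ≈ 136.39°.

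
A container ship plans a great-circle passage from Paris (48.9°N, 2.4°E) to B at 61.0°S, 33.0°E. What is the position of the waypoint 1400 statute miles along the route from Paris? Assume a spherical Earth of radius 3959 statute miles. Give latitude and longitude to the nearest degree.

Write both endpoints as unit vectors p₁, p₂ with components (cos φ cos λ, cos φ sin λ, sin φ).
The central angle between the endpoints is δ = arccos(p₁·p₂) ≈ 1.966 rad (112.6°). The total great-circle distance is δ·R ≈ 1.966 × 3959 ≈ 7782 mi, so the target fraction is f = 1400/7782 ≈ 0.180.
Interpolate at f ≈ 0.180 with slerp weights a = sin((1−f)δ)/sin δ ≈ 1.082, b = sin(fδ)/sin δ ≈ 0.375.
p = a·p₁ + b·p₂ ≈ (0.864, 0.129, 0.488); φ = arcsin(p_z) ≈ 29.18°, λ = atan2(p_y, p_x) ≈ 8.49°.

≈ 29°N, 8°E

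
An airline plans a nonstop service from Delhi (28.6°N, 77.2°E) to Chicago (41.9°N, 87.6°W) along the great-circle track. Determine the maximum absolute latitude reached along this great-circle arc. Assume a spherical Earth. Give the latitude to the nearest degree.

The great circle lies in the plane with unit normal n̂ = (p₁ × p₂)/|p₁ × p₂|.
Here n̂_z ≈ -0.180; the vertex latitude is φ_max = arccos|n̂_z| ≈ 79.6°.
Check via Clairaut: cos φ_max = |cos φ₁| · sin C = cos(28.6°)·sin(11.8°) ≈ 0.180, again giving ≈ 79.6°.

≈ 80°N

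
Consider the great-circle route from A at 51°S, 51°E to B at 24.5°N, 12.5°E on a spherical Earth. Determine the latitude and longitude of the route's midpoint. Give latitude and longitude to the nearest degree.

≈ 14°S, 28°E

Convert each endpoint to a unit vector on the sphere (x = cos φ cos λ, y = cos φ sin λ, z = sin φ).
The central angle between the endpoints is δ = arccos(p₁·p₂) ≈ 1.445 rad (82.8°).
Interpolate at f = 1/2 with slerp weights a = sin((1−f)δ)/sin δ ≈ 0.666, b = sin(fδ)/sin δ ≈ 0.666.
p = a·p₁ + b·p₂ ≈ (0.856, 0.457, -0.242); φ = arcsin(p_z) ≈ -13.98°, λ = atan2(p_y, p_x) ≈ 28.11°.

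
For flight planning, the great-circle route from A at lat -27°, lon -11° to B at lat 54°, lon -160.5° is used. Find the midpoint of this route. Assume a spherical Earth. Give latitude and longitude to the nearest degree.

Convert each endpoint to a unit vector on the sphere (x = cos φ cos λ, y = cos φ sin λ, z = sin φ).
The central angle between the endpoints is δ = arccos(p₁·p₂) ≈ 2.530 rad (144.9°).
Interpolate at f = 1/2 with slerp weights a = sin((1−f)δ)/sin δ ≈ 1.660, b = sin(fδ)/sin δ ≈ 1.660.
p = a·p₁ + b·p₂ ≈ (0.532, -0.608, 0.589); φ = arcsin(p_z) ≈ 36.11°, λ = atan2(p_y, p_x) ≈ -48.80°.

≈ lat 36°, lon -49°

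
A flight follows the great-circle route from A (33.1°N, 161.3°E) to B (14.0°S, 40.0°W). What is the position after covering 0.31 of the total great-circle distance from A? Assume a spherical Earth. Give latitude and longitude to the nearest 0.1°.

≈ (49.7°N, 137.5°W)

The haversine formula gives a central angle δ ≈ 2.667 rad (152.8°) between the endpoints.
Interpolate at f = 0.31 with slerp weights a = sin((1−f)δ)/sin δ ≈ 2.109, b = sin(fδ)/sin δ ≈ 1.610.
p = a·p₁ + b·p₂ ≈ (-0.477, -0.437, 0.762); φ = arcsin(p_z) ≈ 49.67°, λ = atan2(p_y, p_x) ≈ -137.47°.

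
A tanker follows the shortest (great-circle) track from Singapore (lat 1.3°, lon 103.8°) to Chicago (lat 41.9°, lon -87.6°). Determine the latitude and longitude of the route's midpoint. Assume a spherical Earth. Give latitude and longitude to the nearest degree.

Write both endpoints as unit vectors p₁, p₂ with components (cos φ cos λ, cos φ sin λ, sin φ).
The central angle between the endpoints is δ = arccos(p₁·p₂) ≈ 2.366 rad (135.6°).
Interpolate at f = 1/2 with slerp weights a = sin((1−f)δ)/sin δ ≈ 1.323, b = sin(fδ)/sin δ ≈ 1.323.
p = a·p₁ + b·p₂ ≈ (-0.274, 0.301, 0.913); φ = arcsin(p_z) ≈ 65.99°, λ = atan2(p_y, p_x) ≈ 132.37°.

≈ lat 66°, lon 132°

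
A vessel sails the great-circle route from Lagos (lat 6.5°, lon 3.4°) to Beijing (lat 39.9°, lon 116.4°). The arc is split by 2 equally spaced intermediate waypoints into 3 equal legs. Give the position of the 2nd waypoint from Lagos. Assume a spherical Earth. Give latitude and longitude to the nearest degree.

≈ lat 43°, lon 70°

The haversine formula gives a central angle δ ≈ 1.798 rad (103.0°) between the endpoints.
Interpolate at f = 2/3 with slerp weights a = sin((1−f)δ)/sin δ ≈ 0.579, b = sin(fδ)/sin δ ≈ 0.956.
p = a·p₁ + b·p₂ ≈ (0.248, 0.691, 0.679); φ = arcsin(p_z) ≈ 42.75°, λ = atan2(p_y, p_x) ≈ 70.25°.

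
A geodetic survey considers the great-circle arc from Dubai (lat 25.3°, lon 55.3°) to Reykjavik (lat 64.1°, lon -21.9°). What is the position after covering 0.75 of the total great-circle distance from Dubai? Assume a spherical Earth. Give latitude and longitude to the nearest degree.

Convert each endpoint to a unit vector on the sphere (x = cos φ cos λ, y = cos φ sin λ, z = sin φ).
The central angle between the endpoints is δ = arccos(p₁·p₂) ≈ 1.079 rad (61.8°).
Interpolate at f = 0.75 with slerp weights a = sin((1−f)δ)/sin δ ≈ 0.302, b = sin(fδ)/sin δ ≈ 0.821.
p = a·p₁ + b·p₂ ≈ (0.488, 0.091, 0.868); φ = arcsin(p_z) ≈ 60.21°, λ = atan2(p_y, p_x) ≈ 10.55°.

≈ lat 60°, lon 11°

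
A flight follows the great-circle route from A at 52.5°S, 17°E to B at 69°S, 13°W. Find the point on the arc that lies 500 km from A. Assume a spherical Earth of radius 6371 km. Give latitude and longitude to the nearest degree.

Write both endpoints as unit vectors p₁, p₂ with components (cos φ cos λ, cos φ sin λ, sin φ).
The central angle between the endpoints is δ = arccos(p₁·p₂) ≈ 0.377 rad (21.6°). The total great-circle distance is δ·R ≈ 0.377 × 6371 ≈ 2405 km, so the target fraction is f = 500/2405 ≈ 0.208.
Interpolate at f ≈ 0.208 with slerp weights a = sin((1−f)δ)/sin δ ≈ 0.799, b = sin(fδ)/sin δ ≈ 0.213.
p = a·p₁ + b·p₂ ≈ (0.540, 0.125, -0.833); φ = arcsin(p_z) ≈ -56.37°, λ = atan2(p_y, p_x) ≈ 13.05°.

≈ 56°S, 13°E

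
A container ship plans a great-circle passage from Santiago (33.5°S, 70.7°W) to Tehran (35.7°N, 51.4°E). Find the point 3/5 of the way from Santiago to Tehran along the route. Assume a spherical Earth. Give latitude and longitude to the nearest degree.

The haversine formula gives a central angle δ ≈ 2.321 rad (133.0°) between the endpoints.
Interpolate at f = 3/5 with slerp weights a = sin((1−f)δ)/sin δ ≈ 1.095, b = sin(fδ)/sin δ ≈ 1.346.
p = a·p₁ + b·p₂ ≈ (0.983, -0.008, 0.181); φ = arcsin(p_z) ≈ 10.43°, λ = atan2(p_y, p_x) ≈ -0.44°.

≈ 10°N, 0°E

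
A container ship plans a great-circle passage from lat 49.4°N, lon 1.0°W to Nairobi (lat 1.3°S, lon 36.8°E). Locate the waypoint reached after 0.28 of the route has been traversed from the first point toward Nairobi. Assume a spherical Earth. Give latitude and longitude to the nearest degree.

≈ lat 36°N, lon 14°E

The haversine formula gives a central angle δ ≈ 1.051 rad (60.2°) between the endpoints.
Interpolate at f = 0.28 with slerp weights a = sin((1−f)δ)/sin δ ≈ 0.791, b = sin(fδ)/sin δ ≈ 0.334.
p = a·p₁ + b·p₂ ≈ (0.782, 0.191, 0.593); φ = arcsin(p_z) ≈ 36.37°, λ = atan2(p_y, p_x) ≈ 13.73°.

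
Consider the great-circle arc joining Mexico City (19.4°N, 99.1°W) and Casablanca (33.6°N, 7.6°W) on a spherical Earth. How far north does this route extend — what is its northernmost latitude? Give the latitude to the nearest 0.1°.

≈ 37.2°N

The great circle lies in the plane with unit normal n̂ = (p₁ × p₂)/|p₁ × p₂|.
Here n̂_z ≈ +0.796; the vertex latitude is φ_max = arccos|n̂_z| ≈ 37.2°.
Check via Clairaut: cos φ_max = |cos φ₁| · sin C = cos(19.4°)·sin(57.6°) ≈ 0.796, again giving ≈ 37.2°.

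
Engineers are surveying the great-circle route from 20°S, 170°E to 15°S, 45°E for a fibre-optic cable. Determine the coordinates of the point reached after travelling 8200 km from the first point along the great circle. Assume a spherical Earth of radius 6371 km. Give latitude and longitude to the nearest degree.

≈ 32°S, 87°E

From cos δ = sin φ₁ sin φ₂ + cos φ₁ cos φ₂ cos Δλ, the central angle is δ ≈ 2.018 rad (115.6°). The total great-circle distance is δ·R ≈ 2.018 × 6371 ≈ 12854 km, so the target fraction is f = 8200/12854 ≈ 0.638.
Interpolate at f ≈ 0.638 with slerp weights a = sin((1−f)δ)/sin δ ≈ 0.740, b = sin(fδ)/sin δ ≈ 1.065.
p = a·p₁ + b·p₂ ≈ (0.042, 0.848, -0.529); φ = arcsin(p_z) ≈ -31.91°, λ = atan2(p_y, p_x) ≈ 87.14°.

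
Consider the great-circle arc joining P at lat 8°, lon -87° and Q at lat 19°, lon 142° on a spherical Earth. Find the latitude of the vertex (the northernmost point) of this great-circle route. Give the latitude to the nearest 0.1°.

The great circle lies in the plane with unit normal n̂ = (p₁ × p₂)/|p₁ × p₂|.
Here n̂_z ≈ -0.859; the vertex latitude is φ_max = arccos|n̂_z| ≈ 30.8°.
Check via Clairaut: cos φ_max = |cos φ₁| · sin C = cos(8.0°)·sin(60.2°) ≈ 0.859, again giving ≈ 30.8°.

≈ 30.8°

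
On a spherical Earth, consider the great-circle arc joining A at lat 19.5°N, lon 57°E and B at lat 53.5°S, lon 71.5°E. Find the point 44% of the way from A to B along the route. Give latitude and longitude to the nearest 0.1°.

≈ lat 12.7°S, lon 61.9°E

Write both endpoints as unit vectors p₁, p₂ with components (cos φ cos λ, cos φ sin λ, sin φ).
The central angle between the endpoints is δ = arccos(p₁·p₂) ≈ 1.293 rad (74.1°).
Interpolate at f = 0.44 with slerp weights a = sin((1−f)δ)/sin δ ≈ 0.689, b = sin(fδ)/sin δ ≈ 0.560.
p = a·p₁ + b·p₂ ≈ (0.459, 0.860, -0.220); φ = arcsin(p_z) ≈ -12.73°, λ = atan2(p_y, p_x) ≈ 61.91°.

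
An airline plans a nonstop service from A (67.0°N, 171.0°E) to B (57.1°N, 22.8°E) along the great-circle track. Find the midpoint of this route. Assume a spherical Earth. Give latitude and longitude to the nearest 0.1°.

Convert each endpoint to a unit vector on the sphere (x = cos φ cos λ, y = cos φ sin λ, z = sin φ).
The central angle between the endpoints is δ = arccos(p₁·p₂) ≈ 0.937 rad (53.7°).
Interpolate at f = 1/2 with slerp weights a = sin((1−f)δ)/sin δ ≈ 0.560, b = sin(fδ)/sin δ ≈ 0.560.
p = a·p₁ + b·p₂ ≈ (0.064, 0.152, 0.986); φ = arcsin(p_z) ≈ 80.49°, λ = atan2(p_y, p_x) ≈ 67.09°.

≈ (80.5°N, 67.1°E)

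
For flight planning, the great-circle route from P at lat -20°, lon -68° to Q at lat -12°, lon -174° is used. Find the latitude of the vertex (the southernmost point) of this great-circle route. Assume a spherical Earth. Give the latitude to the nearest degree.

≈ -26°

The great circle lies in the plane with unit normal n̂ = (p₁ × p₂)/|p₁ × p₂|.
Here n̂_z ≈ -0.899; the vertex latitude is φ_max = arccos|n̂_z| ≈ 26.0°.
Check via Clairaut: cos φ_max = |cos φ₁| · sin C = cos(20.0°)·sin(107.0°) ≈ 0.899, again giving ≈ 26.0°.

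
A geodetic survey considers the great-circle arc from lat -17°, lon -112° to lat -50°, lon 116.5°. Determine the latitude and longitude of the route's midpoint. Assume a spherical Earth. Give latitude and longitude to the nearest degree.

Convert each endpoint to a unit vector on the sphere (x = cos φ cos λ, y = cos φ sin λ, z = sin φ).
The central angle between the endpoints is δ = arccos(p₁·p₂) ≈ 1.755 rad (100.6°).
Interpolate at f = 1/2 with slerp weights a = sin((1−f)δ)/sin δ ≈ 0.782, b = sin(fδ)/sin δ ≈ 0.782.
p = a·p₁ + b·p₂ ≈ (-0.505, -0.244, -0.828); φ = arcsin(p_z) ≈ -55.91°, λ = atan2(p_y, p_x) ≈ -154.23°.

≈ lat -56°, lon -154°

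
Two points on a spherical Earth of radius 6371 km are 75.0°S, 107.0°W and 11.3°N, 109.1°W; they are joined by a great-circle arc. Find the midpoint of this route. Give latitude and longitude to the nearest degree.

From cos δ = sin φ₁ sin φ₂ + cos φ₁ cos φ₂ cos Δλ, the central angle is δ ≈ 1.506 rad (86.3°).
Interpolate at f = 1/2 with slerp weights a = sin((1−f)δ)/sin δ ≈ 0.685, b = sin(fδ)/sin δ ≈ 0.685.
p = a·p₁ + b·p₂ ≈ (-0.272, -0.805, -0.528); φ = arcsin(p_z) ≈ -31.85°, λ = atan2(p_y, p_x) ≈ -108.66°.

≈ 32°S, 109°W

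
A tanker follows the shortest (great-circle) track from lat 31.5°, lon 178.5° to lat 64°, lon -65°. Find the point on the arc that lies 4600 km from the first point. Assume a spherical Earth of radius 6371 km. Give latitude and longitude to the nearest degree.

≈ lat 65°, lon -142°

The haversine formula gives a central angle δ ≈ 1.263 rad (72.4°) between the endpoints. The total great-circle distance is δ·R ≈ 1.263 × 6371 ≈ 8047 km, so the target fraction is f = 4600/8047 ≈ 0.572.
Interpolate at f ≈ 0.572 with slerp weights a = sin((1−f)δ)/sin δ ≈ 0.540, b = sin(fδ)/sin δ ≈ 0.693.
p = a·p₁ + b·p₂ ≈ (-0.332, -0.263, 0.906); φ = arcsin(p_z) ≈ 64.91°, λ = atan2(p_y, p_x) ≈ -141.58°.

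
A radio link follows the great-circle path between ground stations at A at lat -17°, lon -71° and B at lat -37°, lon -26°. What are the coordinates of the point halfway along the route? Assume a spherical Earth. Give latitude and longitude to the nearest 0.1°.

Write both endpoints as unit vectors p₁, p₂ with components (cos φ cos λ, cos φ sin λ, sin φ).
The central angle between the endpoints is δ = arccos(p₁·p₂) ≈ 0.773 rad (44.3°).
Interpolate at f = 1/2 with slerp weights a = sin((1−f)δ)/sin δ ≈ 0.540, b = sin(fδ)/sin δ ≈ 0.540.
p = a·p₁ + b·p₂ ≈ (0.556, -0.677, -0.483); φ = arcsin(p_z) ≈ -28.86°, λ = atan2(p_y, p_x) ≈ -50.63°.

≈ lat -28.9°, lon -50.6°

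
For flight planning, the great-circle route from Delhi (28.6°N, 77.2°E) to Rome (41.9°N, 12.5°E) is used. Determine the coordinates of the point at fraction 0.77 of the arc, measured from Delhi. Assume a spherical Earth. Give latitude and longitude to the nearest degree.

≈ 42°N, 29°E

Convert each endpoint to a unit vector on the sphere (x = cos φ cos λ, y = cos φ sin λ, z = sin φ).
The central angle between the endpoints is δ = arccos(p₁·p₂) ≈ 0.929 rad (53.2°).
Interpolate at f = 0.77 with slerp weights a = sin((1−f)δ)/sin δ ≈ 0.265, b = sin(fδ)/sin δ ≈ 0.819.
p = a·p₁ + b·p₂ ≈ (0.646, 0.359, 0.673); φ = arcsin(p_z) ≈ 42.34°, λ = atan2(p_y, p_x) ≈ 29.01°.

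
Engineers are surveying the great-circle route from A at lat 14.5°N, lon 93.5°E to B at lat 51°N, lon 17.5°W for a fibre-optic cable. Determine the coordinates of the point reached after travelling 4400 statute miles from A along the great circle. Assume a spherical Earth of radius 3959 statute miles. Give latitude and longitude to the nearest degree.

Write both endpoints as unit vectors p₁, p₂ with components (cos φ cos λ, cos φ sin λ, sin φ).
The central angle between the endpoints is δ = arccos(p₁·p₂) ≈ 1.595 rad (91.4°). The total great-circle distance is δ·R ≈ 1.595 × 3959 ≈ 6313 mi, so the target fraction is f = 4400/6313 ≈ 0.697.
Interpolate at f ≈ 0.697 with slerp weights a = sin((1−f)δ)/sin δ ≈ 0.465, b = sin(fδ)/sin δ ≈ 0.897.
p = a·p₁ + b·p₂ ≈ (0.511, 0.279, 0.813); φ = arcsin(p_z) ≈ 54.40°, λ = atan2(p_y, p_x) ≈ 28.69°.

≈ lat 54°N, lon 29°E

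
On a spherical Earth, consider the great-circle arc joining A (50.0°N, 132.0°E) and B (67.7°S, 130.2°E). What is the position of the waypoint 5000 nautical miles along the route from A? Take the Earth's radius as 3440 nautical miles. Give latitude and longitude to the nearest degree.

≈ (33°S, 131°E)

From cos δ = sin φ₁ sin φ₂ + cos φ₁ cos φ₂ cos Δλ, the central angle is δ ≈ 2.054 rad (117.7°). The total great-circle distance is δ·R ≈ 2.054 × 3440 ≈ 7067 nmi, so the target fraction is f = 5000/7067 ≈ 0.708.
Interpolate at f ≈ 0.708 with slerp weights a = sin((1−f)δ)/sin δ ≈ 0.639, b = sin(fδ)/sin δ ≈ 1.122.
p = a·p₁ + b·p₂ ≈ (-0.549, 0.630, -0.549); φ = arcsin(p_z) ≈ -33.27°, λ = atan2(p_y, p_x) ≈ 131.08°.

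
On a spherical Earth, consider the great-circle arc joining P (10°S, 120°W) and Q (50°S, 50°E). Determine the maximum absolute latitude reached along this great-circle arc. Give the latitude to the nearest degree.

≈ 83°S

The great circle lies in the plane with unit normal n̂ = (p₁ × p₂)/|p₁ × p₂|.
Here n̂_z ≈ +0.126; the vertex latitude is φ_max = arccos|n̂_z| ≈ 82.8°.
Check via Clairaut: cos φ_max = |cos φ₁| · sin C = cos(10.0°)·sin(172.6°) ≈ 0.126, again giving ≈ 82.8°.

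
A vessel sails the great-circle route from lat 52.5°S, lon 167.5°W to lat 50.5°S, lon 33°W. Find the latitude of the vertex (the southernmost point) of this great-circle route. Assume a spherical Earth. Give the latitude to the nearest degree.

The great circle lies in the plane with unit normal n̂ = (p₁ × p₂)/|p₁ × p₂|.
Here n̂_z ≈ +0.294; the vertex latitude is φ_max = arccos|n̂_z| ≈ 72.9°.
Check via Clairaut: cos φ_max = |cos φ₁| · sin C = cos(52.5°)·sin(151.1°) ≈ 0.294, again giving ≈ 72.9°.

≈ 73°S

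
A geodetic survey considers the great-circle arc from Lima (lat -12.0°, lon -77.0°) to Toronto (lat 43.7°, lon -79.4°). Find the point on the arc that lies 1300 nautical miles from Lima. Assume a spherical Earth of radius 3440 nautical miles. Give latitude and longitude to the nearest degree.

From cos δ = sin φ₁ sin φ₂ + cos φ₁ cos φ₂ cos Δλ, the central angle is δ ≈ 0.973 rad (55.7°). The total great-circle distance is δ·R ≈ 0.973 × 3440 ≈ 3347 nmi, so the target fraction is f = 1300/3347 ≈ 0.388.
Interpolate at f ≈ 0.388 with slerp weights a = sin((1−f)δ)/sin δ ≈ 0.678, b = sin(fδ)/sin δ ≈ 0.446.
p = a·p₁ + b·p₂ ≈ (0.209, -0.964, 0.167); φ = arcsin(p_z) ≈ 9.64°, λ = atan2(p_y, p_x) ≈ -77.79°.

≈ lat 10°, lon -78°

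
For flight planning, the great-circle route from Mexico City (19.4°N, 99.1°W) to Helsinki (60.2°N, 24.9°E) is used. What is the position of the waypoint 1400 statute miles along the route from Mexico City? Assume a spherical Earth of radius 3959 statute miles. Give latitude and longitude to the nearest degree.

The haversine formula gives a central angle δ ≈ 1.545 rad (88.5°) between the endpoints. The total great-circle distance is δ·R ≈ 1.545 × 3959 ≈ 6115 mi, so the target fraction is f = 1400/6115 ≈ 0.229.
Interpolate at f ≈ 0.229 with slerp weights a = sin((1−f)δ)/sin δ ≈ 0.929, b = sin(fδ)/sin δ ≈ 0.346.
p = a·p₁ + b·p₂ ≈ (0.018, -0.793, 0.609); φ = arcsin(p_z) ≈ 37.53°, λ = atan2(p_y, p_x) ≈ -88.73°.

≈ (38°N, 89°W)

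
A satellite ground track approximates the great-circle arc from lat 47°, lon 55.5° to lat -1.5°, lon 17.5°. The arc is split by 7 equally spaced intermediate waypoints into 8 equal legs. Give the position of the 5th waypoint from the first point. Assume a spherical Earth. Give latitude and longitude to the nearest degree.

Convert each endpoint to a unit vector on the sphere (x = cos φ cos λ, y = cos φ sin λ, z = sin φ).
The central angle between the endpoints is δ = arccos(p₁·p₂) ≈ 1.026 rad (58.8°).
Interpolate at f = 5/8 with slerp weights a = sin((1−f)δ)/sin δ ≈ 0.439, b = sin(fδ)/sin δ ≈ 0.699.
p = a·p₁ + b·p₂ ≈ (0.836, 0.457, 0.303); φ = arcsin(p_z) ≈ 17.62°, λ = atan2(p_y, p_x) ≈ 28.65°.

≈ lat 18°, lon 29°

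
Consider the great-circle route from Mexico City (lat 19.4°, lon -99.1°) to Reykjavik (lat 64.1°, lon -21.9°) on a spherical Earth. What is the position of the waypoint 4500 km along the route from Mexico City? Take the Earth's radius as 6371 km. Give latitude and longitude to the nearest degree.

≈ lat 53°, lon -69°

Convert each endpoint to a unit vector on the sphere (x = cos φ cos λ, y = cos φ sin λ, z = sin φ).
The central angle between the endpoints is δ = arccos(p₁·p₂) ≈ 1.170 rad (67.0°). The total great-circle distance is δ·R ≈ 1.170 × 6371 ≈ 7455 km, so the target fraction is f = 4500/7455 ≈ 0.604.
Interpolate at f ≈ 0.604 with slerp weights a = sin((1−f)δ)/sin δ ≈ 0.486, b = sin(fδ)/sin δ ≈ 0.705.
p = a·p₁ + b·p₂ ≈ (0.213, -0.567, 0.795); φ = arcsin(p_z) ≈ 52.70°, λ = atan2(p_y, p_x) ≈ -69.40°.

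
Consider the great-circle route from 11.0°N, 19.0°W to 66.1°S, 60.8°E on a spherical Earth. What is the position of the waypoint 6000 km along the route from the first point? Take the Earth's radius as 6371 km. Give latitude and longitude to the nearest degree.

≈ 38°S, 5°E

The haversine formula gives a central angle δ ≈ 1.675 rad (96.0°) between the endpoints. The total great-circle distance is δ·R ≈ 1.675 × 6371 ≈ 10671 km, so the target fraction is f = 6000/10671 ≈ 0.562.
Interpolate at f ≈ 0.562 with slerp weights a = sin((1−f)δ)/sin δ ≈ 0.673, b = sin(fδ)/sin δ ≈ 0.813.
p = a·p₁ + b·p₂ ≈ (0.785, 0.072, -0.615); φ = arcsin(p_z) ≈ -37.94°, λ = atan2(p_y, p_x) ≈ 5.27°.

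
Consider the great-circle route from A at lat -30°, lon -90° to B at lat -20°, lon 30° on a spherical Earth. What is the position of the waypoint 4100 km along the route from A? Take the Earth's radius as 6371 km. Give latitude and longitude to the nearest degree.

The haversine formula gives a central angle δ ≈ 1.809 rad (103.6°) between the endpoints. The total great-circle distance is δ·R ≈ 1.809 × 6371 ≈ 11525 km, so the target fraction is f = 4100/11525 ≈ 0.356.
Interpolate at f ≈ 0.356 with slerp weights a = sin((1−f)δ)/sin δ ≈ 0.946, b = sin(fδ)/sin δ ≈ 0.617.
p = a·p₁ + b·p₂ ≈ (0.502, -0.529, -0.684); φ = arcsin(p_z) ≈ -43.16°, λ = atan2(p_y, p_x) ≈ -46.46°.

≈ lat -43°, lon -46°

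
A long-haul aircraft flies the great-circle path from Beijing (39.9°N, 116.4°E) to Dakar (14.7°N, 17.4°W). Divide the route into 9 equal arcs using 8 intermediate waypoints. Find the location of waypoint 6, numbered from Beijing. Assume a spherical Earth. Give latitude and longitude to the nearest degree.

Convert each endpoint to a unit vector on the sphere (x = cos φ cos λ, y = cos φ sin λ, z = sin φ).
The central angle between the endpoints is δ = arccos(p₁·p₂) ≈ 1.929 rad (110.5°).
Interpolate at f = 6/9 with slerp weights a = sin((1−f)δ)/sin δ ≈ 0.640, b = sin(fδ)/sin δ ≈ 1.025.
p = a·p₁ + b·p₂ ≈ (0.728, 0.144, 0.671); φ = arcsin(p_z) ≈ 42.13°, λ = atan2(p_y, p_x) ≈ 11.16°.

≈ 42°N, 11°E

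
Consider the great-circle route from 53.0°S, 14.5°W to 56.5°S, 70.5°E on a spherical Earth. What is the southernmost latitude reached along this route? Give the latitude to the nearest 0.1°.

≈ 62.6°S

The great circle lies in the plane with unit normal n̂ = (p₁ × p₂)/|p₁ × p₂|.
Here n̂_z ≈ +0.460; the vertex latitude is φ_max = arccos|n̂_z| ≈ 62.6°.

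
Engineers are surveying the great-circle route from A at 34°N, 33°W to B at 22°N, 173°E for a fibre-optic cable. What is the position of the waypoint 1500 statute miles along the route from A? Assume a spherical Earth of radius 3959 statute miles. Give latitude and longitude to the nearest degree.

Write both endpoints as unit vectors p₁, p₂ with components (cos φ cos λ, cos φ sin λ, sin φ).
The central angle between the endpoints is δ = arccos(p₁·p₂) ≈ 2.073 rad (118.8°). The total great-circle distance is δ·R ≈ 2.073 × 3959 ≈ 8207 mi, so the target fraction is f = 1500/8207 ≈ 0.183.
Interpolate at f ≈ 0.183 with slerp weights a = sin((1−f)δ)/sin δ ≈ 1.132, b = sin(fδ)/sin δ ≈ 0.422.
p = a·p₁ + b·p₂ ≈ (0.399, -0.464, 0.791); φ = arcsin(p_z) ≈ 52.30°, λ = atan2(p_y, p_x) ≈ -49.29°.

≈ 52°N, 49°W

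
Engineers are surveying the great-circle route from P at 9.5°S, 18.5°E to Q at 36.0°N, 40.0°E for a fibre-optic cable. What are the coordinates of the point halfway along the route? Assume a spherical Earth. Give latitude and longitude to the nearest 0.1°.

Convert each endpoint to a unit vector on the sphere (x = cos φ cos λ, y = cos φ sin λ, z = sin φ).
The central angle between the endpoints is δ = arccos(p₁·p₂) ≈ 0.869 rad (49.8°).
Interpolate at f = 1/2 with slerp weights a = sin((1−f)δ)/sin δ ≈ 0.551, b = sin(fδ)/sin δ ≈ 0.551.
p = a·p₁ + b·p₂ ≈ (0.857, 0.459, 0.233); φ = arcsin(p_z) ≈ 13.48°, λ = atan2(p_y, p_x) ≈ 28.18°.

≈ 13.5°N, 28.2°E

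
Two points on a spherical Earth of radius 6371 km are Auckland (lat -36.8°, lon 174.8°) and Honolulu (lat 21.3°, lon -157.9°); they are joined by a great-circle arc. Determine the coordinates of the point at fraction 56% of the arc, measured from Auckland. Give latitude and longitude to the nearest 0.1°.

Write both endpoints as unit vectors p₁, p₂ with components (cos φ cos λ, cos φ sin λ, sin φ).
The central angle between the endpoints is δ = arccos(p₁·p₂) ≈ 1.109 rad (63.6°).
Interpolate at f = 0.56 with slerp weights a = sin((1−f)δ)/sin δ ≈ 0.524, b = sin(fδ)/sin δ ≈ 0.650.
p = a·p₁ + b·p₂ ≈ (-0.979, -0.190, -0.078); φ = arcsin(p_z) ≈ -4.45°, λ = atan2(p_y, p_x) ≈ -169.02°.

≈ lat -4.5°, lon -169.0°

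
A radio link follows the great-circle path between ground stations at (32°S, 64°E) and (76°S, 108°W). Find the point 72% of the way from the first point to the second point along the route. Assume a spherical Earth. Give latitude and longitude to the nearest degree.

≈ (84°S, 50°E)

From cos δ = sin φ₁ sin φ₂ + cos φ₁ cos φ₂ cos Δλ, the central angle is δ ≈ 1.255 rad (71.9°).
Interpolate at f = 0.72 with slerp weights a = sin((1−f)δ)/sin δ ≈ 0.362, b = sin(fδ)/sin δ ≈ 0.826.
p = a·p₁ + b·p₂ ≈ (0.073, 0.086, -0.994); φ = arcsin(p_z) ≈ -83.54°, λ = atan2(p_y, p_x) ≈ 49.69°.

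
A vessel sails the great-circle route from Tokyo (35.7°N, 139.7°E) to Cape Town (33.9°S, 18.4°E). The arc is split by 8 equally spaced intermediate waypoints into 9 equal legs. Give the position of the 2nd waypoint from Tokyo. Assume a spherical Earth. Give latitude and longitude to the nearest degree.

≈ 24°N, 109°E

Write both endpoints as unit vectors p₁, p₂ with components (cos φ cos λ, cos φ sin λ, sin φ).
The central angle between the endpoints is δ = arccos(p₁·p₂) ≈ 2.313 rad (132.5°).
Interpolate at f = 2/9 with slerp weights a = sin((1−f)δ)/sin δ ≈ 1.321, b = sin(fδ)/sin δ ≈ 0.667.
p = a·p₁ + b·p₂ ≈ (-0.293, 0.869, 0.399); φ = arcsin(p_z) ≈ 23.53°, λ = atan2(p_y, p_x) ≈ 108.65°.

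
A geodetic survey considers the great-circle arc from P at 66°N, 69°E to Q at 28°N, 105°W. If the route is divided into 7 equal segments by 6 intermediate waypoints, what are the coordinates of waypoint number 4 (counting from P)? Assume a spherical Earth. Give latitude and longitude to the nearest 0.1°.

≈ 64.7°N, 101.6°W

Write both endpoints as unit vectors p₁, p₂ with components (cos φ cos λ, cos φ sin λ, sin φ).
The central angle between the endpoints is δ = arccos(p₁·p₂) ≈ 1.499 rad (85.9°).
Interpolate at f = 4/7 with slerp weights a = sin((1−f)δ)/sin δ ≈ 0.601, b = sin(fδ)/sin δ ≈ 0.758.
p = a·p₁ + b·p₂ ≈ (-0.086, -0.418, 0.904); φ = arcsin(p_z) ≈ 64.74°, λ = atan2(p_y, p_x) ≈ -101.57°.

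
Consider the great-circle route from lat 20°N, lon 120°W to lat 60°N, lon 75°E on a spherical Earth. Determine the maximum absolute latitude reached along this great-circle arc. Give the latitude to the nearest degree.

≈ 83°N

The great circle lies in the plane with unit normal n̂ = (p₁ × p₂)/|p₁ × p₂|.
Here n̂_z ≈ -0.123; the vertex latitude is φ_max = arccos|n̂_z| ≈ 82.9°.
Check via Clairaut: cos φ_max = |cos φ₁| · sin C = cos(20.0°)·sin(7.5°) ≈ 0.123, again giving ≈ 82.9°.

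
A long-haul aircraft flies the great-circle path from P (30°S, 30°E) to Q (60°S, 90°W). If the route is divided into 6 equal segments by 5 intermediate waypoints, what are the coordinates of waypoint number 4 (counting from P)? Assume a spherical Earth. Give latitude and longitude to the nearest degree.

≈ (67°S, 32°W)

From cos δ = sin φ₁ sin φ₂ + cos φ₁ cos φ₂ cos Δλ, the central angle is δ ≈ 1.353 rad (77.5°).
Interpolate at f = 4/6 with slerp weights a = sin((1−f)δ)/sin δ ≈ 0.446, b = sin(fδ)/sin δ ≈ 0.803.
p = a·p₁ + b·p₂ ≈ (0.335, -0.208, -0.919); φ = arcsin(p_z) ≈ -66.77°, λ = atan2(p_y, p_x) ≈ -31.91°.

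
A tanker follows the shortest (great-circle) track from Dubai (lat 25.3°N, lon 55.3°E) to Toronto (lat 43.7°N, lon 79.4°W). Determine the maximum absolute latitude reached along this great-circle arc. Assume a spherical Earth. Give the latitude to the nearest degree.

≈ 62°N

The great circle lies in the plane with unit normal n̂ = (p₁ × p₂)/|p₁ × p₂|.
Here n̂_z ≈ -0.471; the vertex latitude is φ_max = arccos|n̂_z| ≈ 61.9°.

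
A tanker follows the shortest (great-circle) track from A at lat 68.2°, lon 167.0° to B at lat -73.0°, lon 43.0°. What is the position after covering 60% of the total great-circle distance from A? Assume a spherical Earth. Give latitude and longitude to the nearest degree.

≈ lat -20°, lon 113°

Convert each endpoint to a unit vector on the sphere (x = cos φ cos λ, y = cos φ sin λ, z = sin φ).
The central angle between the endpoints is δ = arccos(p₁·p₂) ≈ 2.820 rad (161.6°).
Interpolate at f = 0.60 with slerp weights a = sin((1−f)δ)/sin δ ≈ 2.856, b = sin(fδ)/sin δ ≈ 3.138.
p = a·p₁ + b·p₂ ≈ (-0.362, 0.864, -0.349); φ = arcsin(p_z) ≈ -20.43°, λ = atan2(p_y, p_x) ≈ 112.75°.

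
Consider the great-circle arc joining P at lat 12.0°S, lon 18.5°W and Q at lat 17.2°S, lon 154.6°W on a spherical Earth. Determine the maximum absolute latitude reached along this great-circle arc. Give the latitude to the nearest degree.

≈ 35°S

The great circle lies in the plane with unit normal n̂ = (p₁ × p₂)/|p₁ × p₂|.
Here n̂_z ≈ -0.819; the vertex latitude is φ_max = arccos|n̂_z| ≈ 35.0°.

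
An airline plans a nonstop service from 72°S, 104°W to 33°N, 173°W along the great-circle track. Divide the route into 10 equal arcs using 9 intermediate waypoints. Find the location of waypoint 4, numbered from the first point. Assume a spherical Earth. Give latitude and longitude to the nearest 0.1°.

≈ 33.2°S, 152.1°W

Convert each endpoint to a unit vector on the sphere (x = cos φ cos λ, y = cos φ sin λ, z = sin φ).
The central angle between the endpoints is δ = arccos(p₁·p₂) ≈ 2.010 rad (115.2°).
Interpolate at f = 4/10 with slerp weights a = sin((1−f)δ)/sin δ ≈ 1.032, b = sin(fδ)/sin δ ≈ 0.796.
p = a·p₁ + b·p₂ ≈ (-0.739, -0.391, -0.548); φ = arcsin(p_z) ≈ -33.25°, λ = atan2(p_y, p_x) ≈ -152.14°.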